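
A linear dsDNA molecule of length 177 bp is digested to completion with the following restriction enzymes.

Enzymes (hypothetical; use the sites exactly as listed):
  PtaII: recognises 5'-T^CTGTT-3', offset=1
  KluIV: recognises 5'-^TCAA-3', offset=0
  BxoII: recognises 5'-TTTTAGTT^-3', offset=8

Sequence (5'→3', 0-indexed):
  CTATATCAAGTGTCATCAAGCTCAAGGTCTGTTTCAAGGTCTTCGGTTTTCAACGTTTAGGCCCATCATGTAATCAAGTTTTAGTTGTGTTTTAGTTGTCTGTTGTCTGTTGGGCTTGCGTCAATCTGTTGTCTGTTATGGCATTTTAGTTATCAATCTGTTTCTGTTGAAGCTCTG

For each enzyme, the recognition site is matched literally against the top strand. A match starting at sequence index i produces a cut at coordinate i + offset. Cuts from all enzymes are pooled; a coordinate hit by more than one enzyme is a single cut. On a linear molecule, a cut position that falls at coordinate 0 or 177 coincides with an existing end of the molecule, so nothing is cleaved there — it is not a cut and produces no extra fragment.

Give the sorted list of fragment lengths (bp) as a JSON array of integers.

[1,2,5,5,5,5,6,6,7,7,7,10,11,13,14,14,16,19,24]

Per-enzyme occurrences:
  PtaII (TCTGTT, off=1): starts [27, 98, 105, 124, 131, 156, 162] → cuts [28, 99, 106, 125, 132, 157, 163]
  KluIV (TCAA, off=0): starts [5, 15, 21, 33, 49, 73, 120, 152] → cuts [5, 15, 21, 33, 49, 73, 120, 152]
  BxoII (TTTTAGTT, off=8): starts [78, 89, 143] → cuts [86, 97, 151]

All cut coordinates (distinct, sorted): [5, 15, 21, 28, 33, 49, 73, 86, 97, 99, 106, 120, 125, 132, 151, 152, 157, 163]

Fragments:
  [0,5): 5 bp
  [5,15): 10 bp
  [15,21): 6 bp
  [21,28): 7 bp
  [28,33): 5 bp
  [33,49): 16 bp
  [49,73): 24 bp
  [73,86): 13 bp
  [86,97): 11 bp
  [97,99): 2 bp
  [99,106): 7 bp
  [106,120): 14 bp
  [120,125): 5 bp
  [125,132): 7 bp
  [132,151): 19 bp
  [151,152): 1 bp
  [152,157): 5 bp
  [157,163): 6 bp
  [163,177): 14 bp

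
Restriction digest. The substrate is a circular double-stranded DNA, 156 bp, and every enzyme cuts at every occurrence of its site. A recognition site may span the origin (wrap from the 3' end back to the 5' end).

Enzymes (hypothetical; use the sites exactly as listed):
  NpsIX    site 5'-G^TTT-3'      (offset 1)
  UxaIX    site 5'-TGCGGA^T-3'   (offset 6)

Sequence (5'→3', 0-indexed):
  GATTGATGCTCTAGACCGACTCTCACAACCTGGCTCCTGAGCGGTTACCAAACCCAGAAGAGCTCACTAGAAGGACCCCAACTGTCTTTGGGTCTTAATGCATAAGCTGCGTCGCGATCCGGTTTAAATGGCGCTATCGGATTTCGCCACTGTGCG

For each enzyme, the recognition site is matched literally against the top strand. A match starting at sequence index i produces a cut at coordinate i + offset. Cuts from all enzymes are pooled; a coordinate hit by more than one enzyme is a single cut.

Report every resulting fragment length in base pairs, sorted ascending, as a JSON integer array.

[36,120]

Per-enzyme occurrences:
  NpsIX GTTT/1: at [121] ⇒ [122]
  UxaIX TGCGGAT/6: at [152] ⇒ [2]

Pooled cuts: [2, 122]

Fragments:
  2→122: 120 bp
  122→2 (wrap): 156-122+2 = 36 bp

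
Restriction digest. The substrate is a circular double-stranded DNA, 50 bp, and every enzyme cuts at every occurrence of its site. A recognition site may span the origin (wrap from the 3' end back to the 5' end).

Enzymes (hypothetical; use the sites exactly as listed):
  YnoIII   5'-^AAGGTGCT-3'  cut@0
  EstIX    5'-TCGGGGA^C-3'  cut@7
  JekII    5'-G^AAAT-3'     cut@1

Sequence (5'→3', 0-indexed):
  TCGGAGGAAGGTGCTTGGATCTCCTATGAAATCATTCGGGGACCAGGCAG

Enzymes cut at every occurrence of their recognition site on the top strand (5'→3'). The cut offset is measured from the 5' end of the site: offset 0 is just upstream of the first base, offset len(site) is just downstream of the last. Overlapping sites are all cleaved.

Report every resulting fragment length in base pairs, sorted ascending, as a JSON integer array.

[14,15,21]

Per-enzyme occurrences:
  YnoIII AAGGTGCT/0: at [7] ⇒ [7]
  EstIX TCGGGGAC/7: at [35] ⇒ [42]
  JekII GAAAT/1: at [27] ⇒ [28]

All cut coordinates (distinct, sorted): [7, 28, 42]

Fragment lengths:
  7→28: 21 bp
  28→42: 14 bp
  42→7 (wrap): 50-42+7 = 15 bp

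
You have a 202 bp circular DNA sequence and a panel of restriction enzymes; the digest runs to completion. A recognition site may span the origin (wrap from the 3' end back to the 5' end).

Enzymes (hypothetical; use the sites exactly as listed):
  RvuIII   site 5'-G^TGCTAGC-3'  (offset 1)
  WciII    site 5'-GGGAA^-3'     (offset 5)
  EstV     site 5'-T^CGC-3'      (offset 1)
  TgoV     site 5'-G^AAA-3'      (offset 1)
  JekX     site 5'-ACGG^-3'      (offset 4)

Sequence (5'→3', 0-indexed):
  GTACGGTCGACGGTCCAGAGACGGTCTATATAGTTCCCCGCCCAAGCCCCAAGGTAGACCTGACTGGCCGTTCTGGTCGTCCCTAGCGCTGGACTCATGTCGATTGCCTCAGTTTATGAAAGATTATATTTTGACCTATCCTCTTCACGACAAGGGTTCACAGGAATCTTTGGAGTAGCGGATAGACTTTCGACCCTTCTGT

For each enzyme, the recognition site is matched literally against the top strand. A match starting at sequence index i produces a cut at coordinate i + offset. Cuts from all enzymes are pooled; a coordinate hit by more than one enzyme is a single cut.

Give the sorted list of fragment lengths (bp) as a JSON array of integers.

Scan for sites:
  RvuIII (GTGCTAGC, off=1): no sites
  WciII (GGGAA, off=5): no sites
  EstV (TCGC, off=1): no sites
  TgoV GAAA/1: at [117] ⇒ [118]
  JekX ACGG/4: at [2, 9, 20] ⇒ [6, 13, 24]

Pooled cuts: [6, 13, 24, 118]

Fragment lengths:
  6→13: 7 bp
  13→24: 11 bp
  24→118: 94 bp
  118→6 (wrap): 202-118+6 = 90 bp

[7,11,90,94]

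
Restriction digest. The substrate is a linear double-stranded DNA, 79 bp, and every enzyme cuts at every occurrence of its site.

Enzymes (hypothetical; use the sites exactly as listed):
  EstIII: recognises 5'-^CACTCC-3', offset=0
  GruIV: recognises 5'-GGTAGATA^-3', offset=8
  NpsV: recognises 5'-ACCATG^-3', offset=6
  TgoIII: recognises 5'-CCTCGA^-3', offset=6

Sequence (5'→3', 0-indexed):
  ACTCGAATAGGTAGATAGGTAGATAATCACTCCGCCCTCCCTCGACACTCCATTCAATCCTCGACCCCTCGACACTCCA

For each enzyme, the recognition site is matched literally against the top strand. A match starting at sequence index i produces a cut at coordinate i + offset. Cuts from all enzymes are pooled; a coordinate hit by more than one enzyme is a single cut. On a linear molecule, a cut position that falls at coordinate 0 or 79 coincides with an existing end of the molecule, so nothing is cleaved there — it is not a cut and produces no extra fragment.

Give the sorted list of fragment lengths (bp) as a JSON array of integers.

Scan for sites:
  EstIII (CACTCC, off=0): starts [27, 45, 72] → cuts [27, 45, 72]
  GruIV (GGTAGATA, off=8): starts [9, 17] → cuts [17, 25]
  NpsV (ACCATG, off=6): no sites
  TgoIII (CCTCGA, off=6): starts [39, 58, 66] → cuts [45, 64, 72]

Pooled cuts: [17, 25, 27, 45, 64, 72]

Fragment lengths:
  [0,17): 17 bp
  [17,25): 8 bp
  [25,27): 2 bp
  [27,45): 18 bp
  [45,64): 19 bp
  [64,72): 8 bp
  [72,79): 7 bp

[2,7,8,8,17,18,19]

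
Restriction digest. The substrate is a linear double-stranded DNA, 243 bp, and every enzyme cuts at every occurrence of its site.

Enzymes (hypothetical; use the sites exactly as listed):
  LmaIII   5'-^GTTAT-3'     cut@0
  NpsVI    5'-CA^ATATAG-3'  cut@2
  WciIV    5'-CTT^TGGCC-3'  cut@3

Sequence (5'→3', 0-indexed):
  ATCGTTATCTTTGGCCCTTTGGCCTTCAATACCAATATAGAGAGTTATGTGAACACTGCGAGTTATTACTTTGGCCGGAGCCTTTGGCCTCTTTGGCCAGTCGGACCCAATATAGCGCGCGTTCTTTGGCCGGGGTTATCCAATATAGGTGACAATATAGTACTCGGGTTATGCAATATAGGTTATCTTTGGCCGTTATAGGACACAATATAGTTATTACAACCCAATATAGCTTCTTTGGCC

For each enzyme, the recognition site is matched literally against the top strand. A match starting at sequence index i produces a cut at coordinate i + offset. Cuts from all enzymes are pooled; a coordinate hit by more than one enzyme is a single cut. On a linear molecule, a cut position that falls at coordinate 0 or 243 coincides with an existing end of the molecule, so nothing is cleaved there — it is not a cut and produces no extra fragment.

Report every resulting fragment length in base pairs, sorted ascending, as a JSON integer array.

Site scan:
  LmaIII (GTTAT, off=0): starts [3, 43, 61, 134, 167, 181, 194, 212] → cuts [3, 43, 61, 134, 167, 181, 194, 212]
  NpsVI (CAATATAG, off=2): starts [32, 107, 140, 152, 173, 205, 224] → cuts [34, 109, 142, 154, 175, 207, 226]
  WciIV (CTTTGGCC, off=3): starts [8, 16, 68, 81, 90, 123, 186, 235] → cuts [11, 19, 71, 84, 93, 126, 189, 238]

Pooled cuts: [3, 11, 19, 34, 43, 61, 71, 84, 93, 109, 126, 134, 142, 154, 167, 175, 181, 189, 194, 207, 212, 226, 238]

Fragment lengths:
  [0,3): 3 bp
  [3,11): 8 bp
  [11,19): 8 bp
  [19,34): 15 bp
  [34,43): 9 bp
  [43,61): 18 bp
  [61,71): 10 bp
  [71,84): 13 bp
  [84,93): 9 bp
  [93,109): 16 bp
  [109,126): 17 bp
  [126,134): 8 bp
  [134,142): 8 bp
  [142,154): 12 bp
  [154,167): 13 bp
  [167,175): 8 bp
  [175,181): 6 bp
  [181,189): 8 bp
  [189,194): 5 bp
  [194,207): 13 bp
  [207,212): 5 bp
  [212,226): 14 bp
  [226,238): 12 bp
  [238,243): 5 bp

[3,5,5,5,6,8,8,8,8,8,8,9,9,10,12,12,13,13,13,14,15,16,17,18]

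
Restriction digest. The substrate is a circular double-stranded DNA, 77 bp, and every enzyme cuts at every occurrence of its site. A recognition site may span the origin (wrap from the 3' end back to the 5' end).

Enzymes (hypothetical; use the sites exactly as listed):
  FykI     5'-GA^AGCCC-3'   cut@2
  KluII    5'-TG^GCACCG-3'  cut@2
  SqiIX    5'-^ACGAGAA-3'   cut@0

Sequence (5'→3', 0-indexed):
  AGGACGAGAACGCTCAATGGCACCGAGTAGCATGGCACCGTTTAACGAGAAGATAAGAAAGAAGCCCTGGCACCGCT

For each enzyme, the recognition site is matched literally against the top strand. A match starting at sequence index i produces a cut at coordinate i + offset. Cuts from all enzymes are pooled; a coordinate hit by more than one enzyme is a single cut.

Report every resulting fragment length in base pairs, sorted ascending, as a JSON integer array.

[7,10,11,15,16,18]

Per-enzyme occurrences:
  FykI GAAGCCC/2: at [60] ⇒ [62]
  KluII TGGCACCG/2: at [17, 32, 67] ⇒ [19, 34, 69]
  SqiIX ACGAGAA/0: at [3, 44] ⇒ [3, 44]

All cut coordinates (distinct, sorted): [3, 19, 34, 44, 62, 69]

Fragments:
  3→19: 16 bp
  19→34: 15 bp
  34→44: 10 bp
  44→62: 18 bp
  62→69: 7 bp
  69→3 (wrap): 77-69+3 = 11 bp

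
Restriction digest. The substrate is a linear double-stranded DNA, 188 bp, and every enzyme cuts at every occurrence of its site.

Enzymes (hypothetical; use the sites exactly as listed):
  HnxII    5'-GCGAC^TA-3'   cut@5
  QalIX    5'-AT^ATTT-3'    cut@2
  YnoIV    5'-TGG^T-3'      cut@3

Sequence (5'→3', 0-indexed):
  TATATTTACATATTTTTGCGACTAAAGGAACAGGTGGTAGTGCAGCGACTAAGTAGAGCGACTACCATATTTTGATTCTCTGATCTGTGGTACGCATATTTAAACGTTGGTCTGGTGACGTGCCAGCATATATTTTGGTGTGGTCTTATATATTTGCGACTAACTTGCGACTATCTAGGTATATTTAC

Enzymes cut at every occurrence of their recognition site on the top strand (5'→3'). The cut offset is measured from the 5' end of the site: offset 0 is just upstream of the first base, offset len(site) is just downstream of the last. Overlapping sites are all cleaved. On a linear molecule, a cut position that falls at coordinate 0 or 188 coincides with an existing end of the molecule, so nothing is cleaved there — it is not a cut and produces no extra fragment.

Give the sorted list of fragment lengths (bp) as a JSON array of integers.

Scan for sites:
  HnxII (GCGACTA, off=5): starts [17, 44, 57, 155, 166] → cuts [22, 49, 62, 160, 171]
  QalIX (ATATTT, off=2): starts [1, 9, 66, 95, 129, 149, 180] → cuts [3, 11, 68, 97, 131, 151, 182]
  YnoIV (TGGT, off=3): starts [34, 87, 107, 112, 135, 140] → cuts [37, 90, 110, 115, 138, 143]

Pooled cuts: [3, 11, 22, 37, 49, 62, 68, 90, 97, 110, 115, 131, 138, 143, 151, 160, 171, 182]

Fragments:
  [0,3): 3 bp
  [3,11): 8 bp
  [11,22): 11 bp
  [22,37): 15 bp
  [37,49): 12 bp
  [49,62): 13 bp
  [62,68): 6 bp
  [68,90): 22 bp
  [90,97): 7 bp
  [97,110): 13 bp
  [110,115): 5 bp
  [115,131): 16 bp
  [131,138): 7 bp
  [138,143): 5 bp
  [143,151): 8 bp
  [151,160): 9 bp
  [160,171): 11 bp
  [171,182): 11 bp
  [182,188): 6 bp

[3,5,5,6,6,7,7,8,8,9,11,11,11,12,13,13,15,16,22]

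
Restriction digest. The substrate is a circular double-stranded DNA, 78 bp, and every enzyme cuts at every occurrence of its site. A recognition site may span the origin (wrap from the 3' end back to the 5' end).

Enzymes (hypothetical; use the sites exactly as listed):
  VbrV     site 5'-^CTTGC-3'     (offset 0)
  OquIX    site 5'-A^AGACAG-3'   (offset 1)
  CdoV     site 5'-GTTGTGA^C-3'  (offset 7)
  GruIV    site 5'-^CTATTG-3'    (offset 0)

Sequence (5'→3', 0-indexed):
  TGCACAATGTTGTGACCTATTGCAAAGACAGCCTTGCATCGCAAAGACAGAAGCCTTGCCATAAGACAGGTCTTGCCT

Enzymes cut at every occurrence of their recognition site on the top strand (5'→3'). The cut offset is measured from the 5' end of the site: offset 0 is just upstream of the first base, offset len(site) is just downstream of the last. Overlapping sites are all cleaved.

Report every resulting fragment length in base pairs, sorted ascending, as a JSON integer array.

[1,5,7,8,9,9,10,12,17]

Scan for sites:
  VbrV CTTGC/0: at [32, 54, 71, 76] ⇒ [32, 54, 71, 76]
  OquIX AAGACAG/1: at [24, 43, 62] ⇒ [25, 44, 63]
  CdoV GTTGTGAC/7: at [8] ⇒ [15]
  GruIV CTATTG/0: at [16] ⇒ [16]

Pooled cuts: [15, 16, 25, 32, 44, 54, 63, 71, 76]

Fragment lengths:
  15→16: 1 bp
  16→25: 9 bp
  25→32: 7 bp
  32→44: 12 bp
  44→54: 10 bp
  54→63: 9 bp
  63→71: 8 bp
  71→76: 5 bp
  76→15 (wrap): 78-76+15 = 17 bp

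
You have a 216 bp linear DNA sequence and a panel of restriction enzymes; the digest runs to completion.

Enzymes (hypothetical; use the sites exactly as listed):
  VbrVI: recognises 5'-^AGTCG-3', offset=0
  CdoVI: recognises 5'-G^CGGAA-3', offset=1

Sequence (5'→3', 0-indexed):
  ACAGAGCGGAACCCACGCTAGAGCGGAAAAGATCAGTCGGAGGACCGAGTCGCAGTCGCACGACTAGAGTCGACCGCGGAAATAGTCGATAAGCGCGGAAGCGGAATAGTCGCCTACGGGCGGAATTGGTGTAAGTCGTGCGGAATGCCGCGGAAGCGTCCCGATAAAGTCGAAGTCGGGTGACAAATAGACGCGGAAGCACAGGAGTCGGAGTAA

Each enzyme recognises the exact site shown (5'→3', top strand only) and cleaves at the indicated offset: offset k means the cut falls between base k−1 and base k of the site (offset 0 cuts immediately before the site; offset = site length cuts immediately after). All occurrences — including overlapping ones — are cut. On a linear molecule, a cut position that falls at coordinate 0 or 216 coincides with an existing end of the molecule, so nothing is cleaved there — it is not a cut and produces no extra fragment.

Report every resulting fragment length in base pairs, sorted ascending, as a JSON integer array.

[6,6,6,6,6,7,7,9,10,11,11,12,12,13,13,13,14,17,17,20]

Site scan:
  VbrVI (AGTCG, off=0): starts [34, 47, 53, 67, 83, 107, 133, 167, 173, 205] → cuts [34, 47, 53, 67, 83, 107, 133, 167, 173, 205]
  CdoVI (GCGGAA, off=1): starts [5, 22, 75, 94, 100, 119, 139, 149, 192] → cuts [6, 23, 76, 95, 101, 120, 140, 150, 193]

All cut coordinates (distinct, sorted): [6, 23, 34, 47, 53, 67, 76, 83, 95, 101, 107, 120, 133, 140, 150, 167, 173, 193, 205]

Fragments:
  [0,6): 6 bp
  [6,23): 17 bp
  [23,34): 11 bp
  [34,47): 13 bp
  [47,53): 6 bp
  [53,67): 14 bp
  [67,76): 9 bp
  [76,83): 7 bp
  [83,95): 12 bp
  [95,101): 6 bp
  [101,107): 6 bp
  [107,120): 13 bp
  [120,133): 13 bp
  [133,140): 7 bp
  [140,150): 10 bp
  [150,167): 17 bp
  [167,173): 6 bp
  [173,193): 20 bp
  [193,205): 12 bp
  [205,216): 11 bp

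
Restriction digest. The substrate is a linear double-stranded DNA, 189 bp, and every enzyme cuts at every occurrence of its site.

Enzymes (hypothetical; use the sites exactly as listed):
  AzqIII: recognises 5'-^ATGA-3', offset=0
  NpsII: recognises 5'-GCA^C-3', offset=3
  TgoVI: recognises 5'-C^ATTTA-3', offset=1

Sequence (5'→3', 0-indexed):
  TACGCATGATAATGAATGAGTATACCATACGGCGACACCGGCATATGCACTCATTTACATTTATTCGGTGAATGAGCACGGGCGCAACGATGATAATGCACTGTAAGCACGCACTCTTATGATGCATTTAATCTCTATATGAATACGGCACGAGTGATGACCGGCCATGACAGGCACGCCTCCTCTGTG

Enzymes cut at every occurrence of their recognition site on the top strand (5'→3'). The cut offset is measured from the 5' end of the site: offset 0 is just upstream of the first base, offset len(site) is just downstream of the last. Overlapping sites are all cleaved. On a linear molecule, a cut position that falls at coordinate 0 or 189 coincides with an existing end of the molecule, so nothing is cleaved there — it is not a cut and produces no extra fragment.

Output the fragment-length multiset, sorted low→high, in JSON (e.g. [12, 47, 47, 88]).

Per-enzyme occurrences:
  AzqIII (ATGA, off=0): starts [5, 11, 15, 71, 89, 118, 138, 156, 166] → cuts [5, 11, 15, 71, 89, 118, 138, 156, 166]
  NpsII (GCAC, off=3): starts [46, 75, 97, 106, 110, 147, 173] → cuts [49, 78, 100, 109, 113, 150, 176]
  TgoVI (CATTTA, off=1): starts [51, 57, 124] → cuts [52, 58, 125]

Pooled cuts: [5, 11, 15, 49, 52, 58, 71, 78, 89, 100, 109, 113, 118, 125, 138, 150, 156, 166, 176]

Fragments:
  [0,5): 5 bp
  [5,11): 6 bp
  [11,15): 4 bp
  [15,49): 34 bp
  [49,52): 3 bp
  [52,58): 6 bp
  [58,71): 13 bp
  [71,78): 7 bp
  [78,89): 11 bp
  [89,100): 11 bp
  [100,109): 9 bp
  [109,113): 4 bp
  [113,118): 5 bp
  [118,125): 7 bp
  [125,138): 13 bp
  [138,150): 12 bp
  [150,156): 6 bp
  [156,166): 10 bp
  [166,176): 10 bp
  [176,189): 13 bp

[3,4,4,5,5,6,6,6,7,7,9,10,10,11,11,12,13,13,13,34]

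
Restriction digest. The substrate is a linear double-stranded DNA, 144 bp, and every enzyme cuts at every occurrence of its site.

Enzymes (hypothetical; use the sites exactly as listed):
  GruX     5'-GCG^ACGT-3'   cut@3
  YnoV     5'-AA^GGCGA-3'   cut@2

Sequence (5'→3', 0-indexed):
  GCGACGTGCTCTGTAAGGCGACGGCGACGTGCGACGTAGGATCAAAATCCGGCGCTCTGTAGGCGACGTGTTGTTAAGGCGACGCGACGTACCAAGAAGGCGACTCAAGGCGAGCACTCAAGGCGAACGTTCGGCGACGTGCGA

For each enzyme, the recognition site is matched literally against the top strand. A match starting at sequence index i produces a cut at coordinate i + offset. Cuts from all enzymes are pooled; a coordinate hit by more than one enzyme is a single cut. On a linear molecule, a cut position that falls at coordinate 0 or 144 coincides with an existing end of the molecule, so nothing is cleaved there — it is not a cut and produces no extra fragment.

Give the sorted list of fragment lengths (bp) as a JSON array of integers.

Site scan:
  GruX GCGACGT/3: at [0, 23, 30, 62, 83, 133] ⇒ [3, 26, 33, 65, 86, 136]
  YnoV AAGGCGA/2: at [14, 75, 96, 106, 119] ⇒ [16, 77, 98, 108, 121]

Pooled cuts: [3, 16, 26, 33, 65, 77, 86, 98, 108, 121, 136]

Fragment lengths:
  [0,3): 3 bp
  [3,16): 13 bp
  [16,26): 10 bp
  [26,33): 7 bp
  [33,65): 32 bp
  [65,77): 12 bp
  [77,86): 9 bp
  [86,98): 12 bp
  [98,108): 10 bp
  [108,121): 13 bp
  [121,136): 15 bp
  [136,144): 8 bp

[3,7,8,9,10,10,12,12,13,13,15,32]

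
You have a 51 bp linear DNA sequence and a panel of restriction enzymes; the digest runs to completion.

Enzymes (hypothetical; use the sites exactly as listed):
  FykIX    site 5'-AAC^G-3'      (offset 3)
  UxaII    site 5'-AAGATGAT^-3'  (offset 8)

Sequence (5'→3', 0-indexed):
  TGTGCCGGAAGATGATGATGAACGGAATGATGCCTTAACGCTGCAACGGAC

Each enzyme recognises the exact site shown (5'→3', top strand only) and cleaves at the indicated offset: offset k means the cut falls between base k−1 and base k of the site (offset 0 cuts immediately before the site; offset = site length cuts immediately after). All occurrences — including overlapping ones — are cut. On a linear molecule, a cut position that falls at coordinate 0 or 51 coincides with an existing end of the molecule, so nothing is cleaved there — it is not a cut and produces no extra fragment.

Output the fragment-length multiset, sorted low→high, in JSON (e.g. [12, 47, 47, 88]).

[4,7,8,16,16]

Site scan:
  FykIX AACG/3: at [20, 36, 44] ⇒ [23, 39, 47]
  UxaII AAGATGAT/8: at [8] ⇒ [16]

All cut coordinates (distinct, sorted): [16, 23, 39, 47]

Fragments:
  [0,16): 16 bp
  [16,23): 7 bp
  [23,39): 16 bp
  [39,47): 8 bp
  [47,51): 4 bp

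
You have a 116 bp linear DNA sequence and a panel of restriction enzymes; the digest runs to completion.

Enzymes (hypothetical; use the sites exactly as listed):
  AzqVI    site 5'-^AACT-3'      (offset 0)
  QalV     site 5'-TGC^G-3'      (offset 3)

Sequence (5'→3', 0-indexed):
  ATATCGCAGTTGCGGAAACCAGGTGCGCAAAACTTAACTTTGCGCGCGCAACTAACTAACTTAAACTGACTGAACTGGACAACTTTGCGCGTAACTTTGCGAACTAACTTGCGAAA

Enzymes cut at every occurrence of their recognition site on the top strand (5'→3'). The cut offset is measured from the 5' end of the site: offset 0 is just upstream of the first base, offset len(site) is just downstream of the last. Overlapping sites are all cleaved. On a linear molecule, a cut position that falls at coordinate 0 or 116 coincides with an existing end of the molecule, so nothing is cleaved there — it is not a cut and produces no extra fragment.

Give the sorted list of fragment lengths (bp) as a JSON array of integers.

Site scan:
  AzqVI (AACT, off=0): starts [30, 35, 49, 53, 57, 63, 72, 80, 92, 101, 105] → cuts [30, 35, 49, 53, 57, 63, 72, 80, 92, 101, 105]
  QalV (TGCG, off=3): starts [10, 23, 40, 85, 97, 109] → cuts [13, 26, 43, 88, 100, 112]

Pooled cuts: [13, 26, 30, 35, 43, 49, 53, 57, 63, 72, 80, 88, 92, 100, 101, 105, 112]

Fragments:
  [0,13): 13 bp
  [13,26): 13 bp
  [26,30): 4 bp
  [30,35): 5 bp
  [35,43): 8 bp
  [43,49): 6 bp
  [49,53): 4 bp
  [53,57): 4 bp
  [57,63): 6 bp
  [63,72): 9 bp
  [72,80): 8 bp
  [80,88): 8 bp
  [88,92): 4 bp
  [92,100): 8 bp
  [100,101): 1 bp
  [101,105): 4 bp
  [105,112): 7 bp
  [112,116): 4 bp

[1,4,4,4,4,4,4,5,6,6,7,8,8,8,8,9,13,13]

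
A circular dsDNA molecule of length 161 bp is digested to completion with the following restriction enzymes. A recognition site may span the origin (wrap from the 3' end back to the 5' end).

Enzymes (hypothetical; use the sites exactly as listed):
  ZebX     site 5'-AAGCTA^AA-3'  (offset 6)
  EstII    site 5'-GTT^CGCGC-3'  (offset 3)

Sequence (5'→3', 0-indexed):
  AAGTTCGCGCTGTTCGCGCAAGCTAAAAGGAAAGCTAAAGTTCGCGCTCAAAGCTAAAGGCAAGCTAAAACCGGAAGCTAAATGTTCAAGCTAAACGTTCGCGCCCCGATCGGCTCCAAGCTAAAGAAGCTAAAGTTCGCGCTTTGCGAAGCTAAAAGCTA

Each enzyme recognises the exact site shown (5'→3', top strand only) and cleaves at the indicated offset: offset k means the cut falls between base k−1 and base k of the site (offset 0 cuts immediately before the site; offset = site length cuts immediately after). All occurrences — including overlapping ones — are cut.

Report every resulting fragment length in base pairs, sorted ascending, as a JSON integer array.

[5,5,5,6,7,9,9,11,11,12,13,13,14,17,24]

Scan for sites:
  ZebX (AAGCTAAA, off=6): starts [19, 31, 50, 61, 74, 87, 117, 126, 148, 155] → cuts [0, 25, 37, 56, 67, 80, 93, 123, 132, 154]
  EstII (GTTCGCGC, off=3): starts [2, 11, 39, 96, 134] → cuts [5, 14, 42, 99, 137]

Pooled cuts: [0, 5, 14, 25, 37, 42, 56, 67, 80, 93, 99, 123, 132, 137, 154]

Fragment lengths:
  0→5: 5 bp
  5→14: 9 bp
  14→25: 11 bp
  25→37: 12 bp
  37→42: 5 bp
  42→56: 14 bp
  56→67: 11 bp
  67→80: 13 bp
  80→93: 13 bp
  93→99: 6 bp
  99→123: 24 bp
  123→132: 9 bp
  132→137: 5 bp
  137→154: 17 bp
  154→0 (wrap): 161-154+0 = 7 bp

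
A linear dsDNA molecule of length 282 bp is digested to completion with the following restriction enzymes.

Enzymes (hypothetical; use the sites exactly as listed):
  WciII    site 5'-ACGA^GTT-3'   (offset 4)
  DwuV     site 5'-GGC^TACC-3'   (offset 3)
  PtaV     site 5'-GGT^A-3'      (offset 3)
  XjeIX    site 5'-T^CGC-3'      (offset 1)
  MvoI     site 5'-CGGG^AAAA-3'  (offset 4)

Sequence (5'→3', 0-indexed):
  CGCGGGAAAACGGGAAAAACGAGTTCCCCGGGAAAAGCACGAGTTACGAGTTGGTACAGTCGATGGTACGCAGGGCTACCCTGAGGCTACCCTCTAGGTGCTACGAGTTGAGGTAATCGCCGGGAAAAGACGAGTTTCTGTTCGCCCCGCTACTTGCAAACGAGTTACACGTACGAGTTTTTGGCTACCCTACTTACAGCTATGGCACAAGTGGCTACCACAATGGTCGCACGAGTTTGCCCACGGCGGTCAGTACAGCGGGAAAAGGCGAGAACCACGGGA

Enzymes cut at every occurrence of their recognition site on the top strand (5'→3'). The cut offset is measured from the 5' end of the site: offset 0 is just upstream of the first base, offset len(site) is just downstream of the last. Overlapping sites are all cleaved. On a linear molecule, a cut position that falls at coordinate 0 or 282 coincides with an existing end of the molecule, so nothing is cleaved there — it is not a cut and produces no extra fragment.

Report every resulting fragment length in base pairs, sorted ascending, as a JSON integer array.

Scan for sites:
  WciII (ACGAGTT, off=4): starts [18, 38, 45, 102, 129, 159, 172, 230] → cuts [22, 42, 49, 106, 133, 163, 176, 234]
  DwuV (GGCTACC, off=3): starts [73, 84, 182, 212] → cuts [76, 87, 185, 215]
  PtaV (GGTA, off=3): starts [52, 64, 111] → cuts [55, 67, 114]
  XjeIX (TCGC, off=1): starts [116, 141, 226] → cuts [117, 142, 227]
  MvoI (CGGGAAAA, off=4): starts [2, 10, 28, 120, 258] → cuts [6, 14, 32, 124, 262]

Pooled cuts: [6, 14, 22, 32, 42, 49, 55, 67, 76, 87, 106, 114, 117, 124, 133, 142, 163, 176, 185, 215, 227, 234, 262]

Fragments:
  [0,6): 6 bp
  [6,14): 8 bp
  [14,22): 8 bp
  [22,32): 10 bp
  [32,42): 10 bp
  [42,49): 7 bp
  [49,55): 6 bp
  [55,67): 12 bp
  [67,76): 9 bp
  [76,87): 11 bp
  [87,106): 19 bp
  [106,114): 8 bp
  [114,117): 3 bp
  [117,124): 7 bp
  [124,133): 9 bp
  [133,142): 9 bp
  [142,163): 21 bp
  [163,176): 13 bp
  [176,185): 9 bp
  [185,215): 30 bp
  [215,227): 12 bp
  [227,234): 7 bp
  [234,262): 28 bp
  [262,282): 20 bp

[3,6,6,7,7,7,8,8,8,9,9,9,9,10,10,11,12,12,13,19,20,21,28,30]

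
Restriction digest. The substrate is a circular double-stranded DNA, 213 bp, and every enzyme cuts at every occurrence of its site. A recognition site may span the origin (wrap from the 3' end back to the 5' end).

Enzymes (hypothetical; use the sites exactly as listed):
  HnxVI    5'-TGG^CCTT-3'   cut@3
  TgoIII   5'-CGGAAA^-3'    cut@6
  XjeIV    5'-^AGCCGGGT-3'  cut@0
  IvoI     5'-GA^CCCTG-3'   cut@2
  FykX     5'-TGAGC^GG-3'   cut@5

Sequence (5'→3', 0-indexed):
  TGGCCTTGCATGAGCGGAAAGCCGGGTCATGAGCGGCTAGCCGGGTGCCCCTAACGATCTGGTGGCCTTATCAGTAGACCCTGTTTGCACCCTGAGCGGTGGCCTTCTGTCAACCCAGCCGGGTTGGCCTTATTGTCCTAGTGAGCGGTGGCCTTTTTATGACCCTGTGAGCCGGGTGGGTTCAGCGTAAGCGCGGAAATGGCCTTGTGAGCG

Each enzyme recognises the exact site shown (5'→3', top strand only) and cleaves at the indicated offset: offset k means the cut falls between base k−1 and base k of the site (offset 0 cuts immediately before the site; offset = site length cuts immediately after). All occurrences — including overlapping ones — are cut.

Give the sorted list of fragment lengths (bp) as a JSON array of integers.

[1,3,4,4,5,5,7,11,11,12,13,14,14,14,19,19,27,30]

Per-enzyme occurrences:
  HnxVI TGGCCTT/3: at [0, 62, 99, 124, 148, 199] ⇒ [3, 65, 102, 127, 151, 202]
  TgoIII CGGAAA/6: at [14, 193] ⇒ [20, 199]
  XjeIV AGCCGGGT/0: at [19, 38, 116, 169] ⇒ [19, 38, 116, 169]
  IvoI GACCCTG/2: at [76, 160] ⇒ [78, 162]
  FykX TGAGCGG/5: at [10, 29, 92, 141] ⇒ [15, 34, 97, 146]

All cut coordinates (distinct, sorted): [3, 15, 19, 20, 34, 38, 65, 78, 97, 102, 116, 127, 146, 151, 162, 169, 199, 202]

Fragments:
  3→15: 12 bp
  15→19: 4 bp
  19→20: 1 bp
  20→34: 14 bp
  34→38: 4 bp
  38→65: 27 bp
  65→78: 13 bp
  78→97: 19 bp
  97→102: 5 bp
  102→116: 14 bp
  116→127: 11 bp
  127→146: 19 bp
  146→151: 5 bp
  151→162: 11 bp
  162→169: 7 bp
  169→199: 30 bp
  199→202: 3 bp
  202→3 (wrap): 213-202+3 = 14 bp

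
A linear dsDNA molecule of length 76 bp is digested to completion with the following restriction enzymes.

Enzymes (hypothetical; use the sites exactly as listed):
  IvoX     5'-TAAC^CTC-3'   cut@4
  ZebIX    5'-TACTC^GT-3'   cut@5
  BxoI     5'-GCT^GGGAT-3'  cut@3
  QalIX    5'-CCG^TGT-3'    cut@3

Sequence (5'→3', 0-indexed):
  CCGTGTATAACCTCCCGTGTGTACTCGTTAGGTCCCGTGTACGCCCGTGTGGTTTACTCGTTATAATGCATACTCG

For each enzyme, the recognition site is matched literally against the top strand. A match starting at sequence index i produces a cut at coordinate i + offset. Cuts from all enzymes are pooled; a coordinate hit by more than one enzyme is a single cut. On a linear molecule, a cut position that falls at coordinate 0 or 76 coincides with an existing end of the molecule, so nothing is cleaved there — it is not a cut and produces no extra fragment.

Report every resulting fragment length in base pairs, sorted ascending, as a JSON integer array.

Site scan:
  IvoX TAACCTC/4: at [7] ⇒ [11]
  ZebIX TACTCGT/5: at [21, 54] ⇒ [26, 59]
  BxoI (GCTGGGAT, off=3): no sites
  QalIX CCGTGT/3: at [0, 14, 34, 44] ⇒ [3, 17, 37, 47]

All cut coordinates (distinct, sorted): [3, 11, 17, 26, 37, 47, 59]

Fragments:
  [0,3): 3 bp
  [3,11): 8 bp
  [11,17): 6 bp
  [17,26): 9 bp
  [26,37): 11 bp
  [37,47): 10 bp
  [47,59): 12 bp
  [59,76): 17 bp

[3,6,8,9,10,11,12,17]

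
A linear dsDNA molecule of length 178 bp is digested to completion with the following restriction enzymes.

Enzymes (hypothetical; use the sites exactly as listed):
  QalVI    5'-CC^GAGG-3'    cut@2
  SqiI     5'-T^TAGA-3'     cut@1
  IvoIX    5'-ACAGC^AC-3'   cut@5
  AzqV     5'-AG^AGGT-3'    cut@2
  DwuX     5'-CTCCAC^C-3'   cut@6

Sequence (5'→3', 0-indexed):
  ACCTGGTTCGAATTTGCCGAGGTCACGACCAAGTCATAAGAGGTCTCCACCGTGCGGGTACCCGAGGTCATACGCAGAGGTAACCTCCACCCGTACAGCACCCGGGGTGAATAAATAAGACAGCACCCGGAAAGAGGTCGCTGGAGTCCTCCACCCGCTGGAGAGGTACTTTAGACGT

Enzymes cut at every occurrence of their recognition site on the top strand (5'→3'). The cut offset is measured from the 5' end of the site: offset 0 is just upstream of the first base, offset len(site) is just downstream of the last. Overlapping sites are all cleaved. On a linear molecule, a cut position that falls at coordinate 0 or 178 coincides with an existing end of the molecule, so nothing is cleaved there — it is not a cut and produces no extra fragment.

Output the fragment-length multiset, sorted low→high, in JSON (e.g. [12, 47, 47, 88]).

[7,8,9,9,10,10,13,13,14,18,20,22,25]

Site scan:
  QalVI CCGAGG/2: at [16, 61] ⇒ [18, 63]
  SqiI TTAGA/1: at [170] ⇒ [171]
  IvoIX ACAGCAC/5: at [94, 119] ⇒ [99, 124]
  AzqV AGAGGT/2: at [38, 75, 132, 161] ⇒ [40, 77, 134, 163]
  DwuX CTCCACC/6: at [44, 84, 148] ⇒ [50, 90, 154]

All cut coordinates (distinct, sorted): [18, 40, 50, 63, 77, 90, 99, 124, 134, 154, 163, 171]

Fragment lengths:
  [0,18): 18 bp
  [18,40): 22 bp
  [40,50): 10 bp
  [50,63): 13 bp
  [63,77): 14 bp
  [77,90): 13 bp
  [90,99): 9 bp
  [99,124): 25 bp
  [124,134): 10 bp
  [134,154): 20 bp
  [154,163): 9 bp
  [163,171): 8 bp
  [171,178): 7 bp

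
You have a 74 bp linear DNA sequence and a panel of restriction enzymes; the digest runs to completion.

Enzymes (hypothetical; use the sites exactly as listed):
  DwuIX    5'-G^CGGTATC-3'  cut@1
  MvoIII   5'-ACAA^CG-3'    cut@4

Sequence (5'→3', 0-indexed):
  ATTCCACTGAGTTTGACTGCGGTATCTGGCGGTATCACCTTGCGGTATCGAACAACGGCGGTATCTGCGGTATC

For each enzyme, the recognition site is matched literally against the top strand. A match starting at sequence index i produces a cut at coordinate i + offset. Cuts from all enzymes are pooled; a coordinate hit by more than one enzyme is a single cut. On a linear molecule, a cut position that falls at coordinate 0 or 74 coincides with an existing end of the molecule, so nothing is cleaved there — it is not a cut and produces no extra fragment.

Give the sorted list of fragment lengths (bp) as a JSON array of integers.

Per-enzyme occurrences:
  DwuIX (GCGGTATC, off=1): starts [18, 28, 41, 57, 66] → cuts [19, 29, 42, 58, 67]
  MvoIII (ACAACG, off=4): starts [51] → cuts [55]

All cut coordinates (distinct, sorted): [19, 29, 42, 55, 58, 67]

Fragments:
  [0,19): 19 bp
  [19,29): 10 bp
  [29,42): 13 bp
  [42,55): 13 bp
  [55,58): 3 bp
  [58,67): 9 bp
  [67,74): 7 bp

[3,7,9,10,13,13,19]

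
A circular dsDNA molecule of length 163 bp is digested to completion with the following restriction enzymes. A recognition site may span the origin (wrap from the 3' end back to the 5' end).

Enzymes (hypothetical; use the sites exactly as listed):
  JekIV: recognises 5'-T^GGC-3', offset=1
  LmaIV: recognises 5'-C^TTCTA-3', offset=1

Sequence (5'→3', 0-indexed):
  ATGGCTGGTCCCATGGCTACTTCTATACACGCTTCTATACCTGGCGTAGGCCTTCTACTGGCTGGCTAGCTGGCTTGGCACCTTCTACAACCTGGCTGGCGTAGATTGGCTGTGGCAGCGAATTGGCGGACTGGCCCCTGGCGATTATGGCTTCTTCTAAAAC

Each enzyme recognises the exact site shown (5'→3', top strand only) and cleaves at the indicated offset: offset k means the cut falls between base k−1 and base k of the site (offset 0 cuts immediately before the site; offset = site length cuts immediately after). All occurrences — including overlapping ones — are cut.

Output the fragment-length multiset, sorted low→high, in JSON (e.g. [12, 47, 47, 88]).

Per-enzyme occurrences:
  JekIV TGGC/1: at [1, 13, 41, 58, 62, 70, 75, 92, 96, 106, 112, 123, 131, 138, 147] ⇒ [2, 14, 42, 59, 63, 71, 76, 93, 97, 107, 113, 124, 132, 139, 148]
  LmaIV CTTCTA/1: at [19, 31, 51, 81, 153] ⇒ [20, 32, 52, 82, 154]

Pooled cuts: [2, 14, 20, 32, 42, 52, 59, 63, 71, 76, 82, 93, 97, 107, 113, 124, 132, 139, 148, 154]

Fragments:
  2→14: 12 bp
  14→20: 6 bp
  20→32: 12 bp
  32→42: 10 bp
  42→52: 10 bp
  52→59: 7 bp
  59→63: 4 bp
  63→71: 8 bp
  71→76: 5 bp
  76→82: 6 bp
  82→93: 11 bp
  93→97: 4 bp
  97→107: 10 bp
  107→113: 6 bp
  113→124: 11 bp
  124→132: 8 bp
  132→139: 7 bp
  139→148: 9 bp
  148→154: 6 bp
  154→2 (wrap): 163-154+2 = 11 bp

[4,4,5,6,6,6,6,7,7,8,8,9,10,10,10,11,11,11,12,12]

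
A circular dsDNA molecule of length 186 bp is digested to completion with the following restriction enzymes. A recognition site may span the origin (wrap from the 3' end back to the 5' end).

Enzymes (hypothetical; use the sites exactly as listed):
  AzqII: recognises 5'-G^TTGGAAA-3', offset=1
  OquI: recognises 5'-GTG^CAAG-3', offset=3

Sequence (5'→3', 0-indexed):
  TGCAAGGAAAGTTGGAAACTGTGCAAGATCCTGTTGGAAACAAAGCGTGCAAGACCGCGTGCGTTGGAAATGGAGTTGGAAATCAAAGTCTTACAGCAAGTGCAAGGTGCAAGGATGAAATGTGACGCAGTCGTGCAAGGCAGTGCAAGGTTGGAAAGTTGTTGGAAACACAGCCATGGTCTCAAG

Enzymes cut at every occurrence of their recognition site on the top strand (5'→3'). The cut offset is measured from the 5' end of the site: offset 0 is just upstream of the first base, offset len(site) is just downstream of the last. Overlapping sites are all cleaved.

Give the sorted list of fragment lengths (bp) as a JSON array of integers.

Scan for sites:
  AzqII GTTGGAAA/1: at [10, 32, 62, 74, 149, 160] ⇒ [11, 33, 63, 75, 150, 161]
  OquI GTGCAAG/3: at [20, 46, 99, 106, 132, 142, 185] ⇒ [2, 23, 49, 102, 109, 135, 145]

All cut coordinates (distinct, sorted): [2, 11, 23, 33, 49, 63, 75, 102, 109, 135, 145, 150, 161]

Fragment lengths:
  2→11: 9 bp
  11→23: 12 bp
  23→33: 10 bp
  33→49: 16 bp
  49→63: 14 bp
  63→75: 12 bp
  75→102: 27 bp
  102→109: 7 bp
  109→135: 26 bp
  135→145: 10 bp
  145→150: 5 bp
  150→161: 11 bp
  161→2 (wrap): 186-161+2 = 27 bp

[5,7,9,10,10,11,12,12,14,16,26,27,27]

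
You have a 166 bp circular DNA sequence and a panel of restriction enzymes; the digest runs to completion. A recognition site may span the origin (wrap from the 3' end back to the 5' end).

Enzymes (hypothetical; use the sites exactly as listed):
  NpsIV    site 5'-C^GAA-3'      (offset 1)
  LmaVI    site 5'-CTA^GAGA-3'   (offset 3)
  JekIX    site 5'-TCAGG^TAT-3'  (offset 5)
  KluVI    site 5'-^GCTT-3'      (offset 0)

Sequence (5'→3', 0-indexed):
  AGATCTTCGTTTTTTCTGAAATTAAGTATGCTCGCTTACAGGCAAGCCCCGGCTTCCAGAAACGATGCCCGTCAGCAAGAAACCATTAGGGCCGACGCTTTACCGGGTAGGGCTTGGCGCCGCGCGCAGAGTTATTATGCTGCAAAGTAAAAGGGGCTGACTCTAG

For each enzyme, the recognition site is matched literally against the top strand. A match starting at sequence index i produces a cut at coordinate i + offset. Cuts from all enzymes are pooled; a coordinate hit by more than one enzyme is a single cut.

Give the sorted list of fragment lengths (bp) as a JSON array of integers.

Per-enzyme occurrences:
  NpsIV (CGAA, off=1): no sites
  LmaVI CTAGAGA/3: at [162] ⇒ [165]
  JekIX (TCAGGTAT, off=5): no sites
  KluVI GCTT/0: at [33, 51, 96, 111] ⇒ [33, 51, 96, 111]

Pooled cuts: [33, 51, 96, 111, 165]

Fragment lengths:
  33→51: 18 bp
  51→96: 45 bp
  96→111: 15 bp
  111→165: 54 bp
  165→33 (wrap): 166-165+33 = 34 bp

[15,18,34,45,54]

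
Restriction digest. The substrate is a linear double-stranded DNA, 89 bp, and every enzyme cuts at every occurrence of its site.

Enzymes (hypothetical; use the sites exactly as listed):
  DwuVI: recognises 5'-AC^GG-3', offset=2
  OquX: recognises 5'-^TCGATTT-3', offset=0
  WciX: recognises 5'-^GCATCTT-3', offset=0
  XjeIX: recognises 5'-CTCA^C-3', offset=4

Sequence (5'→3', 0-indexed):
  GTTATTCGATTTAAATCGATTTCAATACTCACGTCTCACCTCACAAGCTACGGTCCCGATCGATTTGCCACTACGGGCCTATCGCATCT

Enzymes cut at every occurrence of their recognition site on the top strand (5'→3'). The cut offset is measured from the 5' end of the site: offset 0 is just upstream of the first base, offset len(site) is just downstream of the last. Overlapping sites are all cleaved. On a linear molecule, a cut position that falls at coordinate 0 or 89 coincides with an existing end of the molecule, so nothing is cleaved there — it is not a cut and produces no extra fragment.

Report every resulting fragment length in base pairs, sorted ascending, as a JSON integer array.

[5,5,7,8,8,10,15,15,16]

Scan for sites:
  DwuVI ACGG/2: at [49, 72] ⇒ [51, 74]
  OquX TCGATTT/0: at [5, 15, 59] ⇒ [5, 15, 59]
  WciX (GCATCTT, off=0): no sites
  XjeIX CTCAC/4: at [27, 34, 39] ⇒ [31, 38, 43]

Pooled cuts: [5, 15, 31, 38, 43, 51, 59, 74]

Fragment lengths:
  [0,5): 5 bp
  [5,15): 10 bp
  [15,31): 16 bp
  [31,38): 7 bp
  [38,43): 5 bp
  [43,51): 8 bp
  [51,59): 8 bp
  [59,74): 15 bp
  [74,89): 15 bp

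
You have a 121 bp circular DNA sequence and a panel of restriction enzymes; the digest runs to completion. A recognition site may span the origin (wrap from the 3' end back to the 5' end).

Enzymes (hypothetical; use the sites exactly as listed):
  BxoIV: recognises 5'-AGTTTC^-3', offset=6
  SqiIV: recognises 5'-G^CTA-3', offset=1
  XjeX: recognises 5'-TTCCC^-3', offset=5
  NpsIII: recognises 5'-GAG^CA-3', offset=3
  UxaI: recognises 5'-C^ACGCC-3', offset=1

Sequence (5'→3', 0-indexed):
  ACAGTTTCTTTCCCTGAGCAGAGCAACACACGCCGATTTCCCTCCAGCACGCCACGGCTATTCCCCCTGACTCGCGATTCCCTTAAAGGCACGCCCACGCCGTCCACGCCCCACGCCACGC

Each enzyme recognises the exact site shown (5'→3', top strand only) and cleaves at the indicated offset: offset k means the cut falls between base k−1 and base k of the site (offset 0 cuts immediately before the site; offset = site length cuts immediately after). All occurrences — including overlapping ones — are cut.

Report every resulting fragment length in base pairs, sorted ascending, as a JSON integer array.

Site scan:
  BxoIV (AGTTTC, off=6): starts [2] → cuts [8]
  SqiIV (GCTA, off=1): starts [56] → cuts [57]
  XjeX (TTCCC, off=5): starts [9, 37, 60, 77] → cuts [14, 42, 65, 82]
  NpsIII (GAGCA, off=3): starts [15, 20] → cuts [18, 23]
  UxaI (CACGCC, off=1): starts [28, 47, 89, 95, 104, 111] → cuts [29, 48, 90, 96, 105, 112]

All cut coordinates (distinct, sorted): [8, 14, 18, 23, 29, 42, 48, 57, 65, 82, 90, 96, 105, 112]

Fragments:
  8→14: 6 bp
  14→18: 4 bp
  18→23: 5 bp
  23→29: 6 bp
  29→42: 13 bp
  42→48: 6 bp
  48→57: 9 bp
  57→65: 8 bp
  65→82: 17 bp
  82→90: 8 bp
  90→96: 6 bp
  96→105: 9 bp
  105→112: 7 bp
  112→8 (wrap): 121-112+8 = 17 bp

[4,5,6,6,6,6,7,8,8,9,9,13,17,17]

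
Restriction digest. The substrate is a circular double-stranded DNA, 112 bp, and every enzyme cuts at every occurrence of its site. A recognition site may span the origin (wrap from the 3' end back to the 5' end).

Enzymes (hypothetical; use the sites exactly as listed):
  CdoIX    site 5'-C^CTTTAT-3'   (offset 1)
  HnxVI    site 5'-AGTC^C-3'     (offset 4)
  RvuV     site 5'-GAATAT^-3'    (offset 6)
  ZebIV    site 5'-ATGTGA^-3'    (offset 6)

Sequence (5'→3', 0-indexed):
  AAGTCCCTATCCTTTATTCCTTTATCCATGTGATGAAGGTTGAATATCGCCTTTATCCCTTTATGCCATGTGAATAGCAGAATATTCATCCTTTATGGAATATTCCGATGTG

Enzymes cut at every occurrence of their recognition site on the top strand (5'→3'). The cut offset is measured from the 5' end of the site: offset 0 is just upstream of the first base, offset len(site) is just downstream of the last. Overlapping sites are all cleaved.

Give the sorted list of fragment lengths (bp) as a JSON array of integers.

Per-enzyme occurrences:
  CdoIX CCTTTAT/1: at [10, 18, 49, 57, 89] ⇒ [11, 19, 50, 58, 90]
  HnxVI AGTCC/4: at [1] ⇒ [5]
  RvuV GAATAT/6: at [41, 79, 97] ⇒ [47, 85, 103]
  ZebIV ATGTGA/6: at [27, 67, 107] ⇒ [1, 33, 73]

All cut coordinates (distinct, sorted): [1, 5, 11, 19, 33, 47, 50, 58, 73, 85, 90, 103]

Fragments:
  1→5: 4 bp
  5→11: 6 bp
  11→19: 8 bp
  19→33: 14 bp
  33→47: 14 bp
  47→50: 3 bp
  50→58: 8 bp
  58→73: 15 bp
  73→85: 12 bp
  85→90: 5 bp
  90→103: 13 bp
  103→1 (wrap): 112-103+1 = 10 bp

[3,4,5,6,8,8,10,12,13,14,14,15]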